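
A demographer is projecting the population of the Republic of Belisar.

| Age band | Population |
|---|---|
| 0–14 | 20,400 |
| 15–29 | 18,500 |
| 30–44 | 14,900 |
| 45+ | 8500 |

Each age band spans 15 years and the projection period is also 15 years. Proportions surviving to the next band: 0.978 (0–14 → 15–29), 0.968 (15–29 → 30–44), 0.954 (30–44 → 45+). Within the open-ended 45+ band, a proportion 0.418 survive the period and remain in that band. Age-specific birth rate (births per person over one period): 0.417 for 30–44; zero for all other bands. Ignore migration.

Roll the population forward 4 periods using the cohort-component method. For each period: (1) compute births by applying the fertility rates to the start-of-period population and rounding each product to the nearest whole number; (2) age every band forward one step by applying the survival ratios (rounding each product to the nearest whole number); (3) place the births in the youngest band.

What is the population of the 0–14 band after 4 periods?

2453

After projecting period 1:
Births: 14900 * 0.417 = 6213
15–29: 20400 * 0.978 = 19951
30–44: 18500 * 0.968 = 17908
45+: 14900 * 0.954 + 8500 * 0.418 = 14215 + 3553 = 17768
Giving 6213 / 19951 / 17908 / 17768.
After projecting period 2:
Births: 17908 * 0.417 = 7468
15–29: 6213 * 0.978 = 6076
30–44: 19951 * 0.968 = 19313
45+: 17908 * 0.954 + 17768 * 0.418 = 17084 + 7427 = 24511
Giving 7468 / 6076 / 19313 / 24511.
After projecting period 3:
Births: 19313 * 0.417 = 8054
15–29: 7468 * 0.978 = 7304
30–44: 6076 * 0.968 = 5882
45+: 19313 * 0.954 + 24511 * 0.418 = 18425 + 10246 = 28671
Giving 8054 / 7304 / 5882 / 28671.
After projecting period 4:
Births: 5882 * 0.417 = 2453
15–29: 8054 * 0.978 = 7877
30–44: 7304 * 0.968 = 7070
45+: 5882 * 0.954 + 28671 * 0.418 = 5611 + 11984 = 17595
Giving 2453 / 7877 / 7070 / 17595.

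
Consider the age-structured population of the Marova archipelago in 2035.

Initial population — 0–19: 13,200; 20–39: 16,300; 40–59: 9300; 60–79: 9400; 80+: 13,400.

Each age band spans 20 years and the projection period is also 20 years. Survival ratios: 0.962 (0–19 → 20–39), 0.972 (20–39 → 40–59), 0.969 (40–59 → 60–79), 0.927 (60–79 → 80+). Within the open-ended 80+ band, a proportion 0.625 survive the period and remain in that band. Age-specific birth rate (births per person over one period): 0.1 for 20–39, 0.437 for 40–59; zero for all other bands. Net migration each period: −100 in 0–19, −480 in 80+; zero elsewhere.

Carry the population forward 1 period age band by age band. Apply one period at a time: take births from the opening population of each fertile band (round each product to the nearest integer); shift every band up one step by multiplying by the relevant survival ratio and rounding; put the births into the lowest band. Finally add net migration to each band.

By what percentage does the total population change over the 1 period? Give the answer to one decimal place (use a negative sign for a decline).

— Period 1 —
Births: 16300 × 0.1 = 1630 ; 9300 × 0.437 = 4064 → 5694
20–39: 13200 × 0.962 = 12698
40–59: 16300 × 0.972 = 15844
60–79: 9300 × 0.969 = 9012
80+: 9400 × 0.927 + 13400 × 0.625 = 8714 + 8375 = 17089
Net migration: 0–19 − 100 → 5594; 80+ − 480 → 16609
End of period: [5594, 12698, 15844, 9012, 16609]
Total: 61600 → 59757; change = -1843; percentage change = -3.0%

-3.0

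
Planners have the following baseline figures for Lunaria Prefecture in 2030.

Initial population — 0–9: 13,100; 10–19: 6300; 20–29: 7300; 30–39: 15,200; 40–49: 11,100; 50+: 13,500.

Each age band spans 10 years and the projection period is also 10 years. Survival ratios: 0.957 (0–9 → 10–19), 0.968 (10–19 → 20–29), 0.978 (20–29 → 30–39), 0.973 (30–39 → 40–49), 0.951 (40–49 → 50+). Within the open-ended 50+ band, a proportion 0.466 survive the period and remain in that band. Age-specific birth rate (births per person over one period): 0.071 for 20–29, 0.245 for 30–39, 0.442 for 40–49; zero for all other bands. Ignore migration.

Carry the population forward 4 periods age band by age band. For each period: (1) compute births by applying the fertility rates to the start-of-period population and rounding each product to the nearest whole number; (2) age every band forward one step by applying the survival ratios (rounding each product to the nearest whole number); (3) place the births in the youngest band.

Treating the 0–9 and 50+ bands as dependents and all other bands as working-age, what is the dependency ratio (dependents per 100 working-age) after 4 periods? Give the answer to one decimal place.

58.7

Call the groups 1 to 6, youngest first.
— Period 1 —
Births: 7300 × 0.071 = 518 ; 15200 × 0.245 = 3724 ; 11100 × 0.442 = 4906 — total 9148
Group 2: 13100 × 0.957 = 12537
Group 3: 6300 × 0.968 = 6098
Group 4: 7300 × 0.978 = 7139
Group 5: 15200 × 0.973 = 14790
Group 6: 11100 × 0.951 + 13500 × 0.466 = 10556 + 6291 = 16847
Population now: 0–9=9148, 10–19=12537, 20–29=6098, 30–39=7139, 40–49=14790, 50+=16847
— Period 2 —
Births: 6098 × 0.071 = 433 ; 7139 × 0.245 = 1749 ; 14790 × 0.442 = 6537 — total 8719
Group 2: 9148 × 0.957 = 8755
Group 3: 12537 × 0.968 = 12136
Group 4: 6098 × 0.978 = 5964
Group 5: 7139 × 0.973 = 6946
Group 6: 14790 × 0.951 + 16847 × 0.466 = 14065 + 7851 = 21916
Population now: 0–9=8719, 10–19=8755, 20–29=12136, 30–39=5964, 40–49=6946, 50+=21916
— Period 3 —
Births: 12136 × 0.071 = 862 ; 5964 × 0.245 = 1461 ; 6946 × 0.442 = 3070 — total 5393
Group 2: 8719 × 0.957 = 8344
Group 3: 8755 × 0.968 = 8475
Group 4: 12136 × 0.978 = 11869
Group 5: 5964 × 0.973 = 5803
Group 6: 6946 × 0.951 + 21916 × 0.466 = 6606 + 10213 = 16819
Population now: 0–9=5393, 10–19=8344, 20–29=8475, 30–39=11869, 40–49=5803, 50+=16819
— Period 4 —
Births: 8475 × 0.071 = 602 ; 11869 × 0.245 = 2908 ; 5803 × 0.442 = 2565 — total 6075
Group 2: 5393 × 0.957 = 5161
Group 3: 8344 × 0.968 = 8077
Group 4: 8475 × 0.978 = 8289
Group 5: 11869 × 0.973 = 11549
Group 6: 5803 × 0.951 + 16819 × 0.466 = 5519 + 7838 = 13357
Population now: 0–9=6075, 10–19=5161, 20–29=8077, 30–39=8289, 40–49=11549, 50+=13357
Dependents (band 0–9 + band 50+) = 6075 + 13357 = 19432; working-age = 33076; ratio = 19432/33076 × 100 = 58.7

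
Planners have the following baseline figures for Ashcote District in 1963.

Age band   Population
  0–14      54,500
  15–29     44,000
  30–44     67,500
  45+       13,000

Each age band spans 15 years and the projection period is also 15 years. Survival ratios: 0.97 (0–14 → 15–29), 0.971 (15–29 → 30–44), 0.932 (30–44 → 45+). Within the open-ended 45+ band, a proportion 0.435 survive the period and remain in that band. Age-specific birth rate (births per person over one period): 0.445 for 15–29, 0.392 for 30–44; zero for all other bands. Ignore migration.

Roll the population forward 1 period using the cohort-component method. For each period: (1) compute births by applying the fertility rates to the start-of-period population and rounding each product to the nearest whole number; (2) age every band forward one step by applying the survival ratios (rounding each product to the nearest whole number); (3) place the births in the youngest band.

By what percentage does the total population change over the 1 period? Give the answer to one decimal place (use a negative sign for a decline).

After projecting period 1:
Births: 44000 * 0.445 = 19580, 67500 * 0.392 = 26460 → total 46040
15–29: 54500 * 0.97 = 52865
30–44: 44000 * 0.971 = 42724
45+: 67500 * 0.932 + 13000 * 0.435 = 62910 + 5655 = 68565
End of period: [46040, 52865, 42724, 68565]
Total: 179000 → 210194; change = 31194; percentage change = 17.4%

17.4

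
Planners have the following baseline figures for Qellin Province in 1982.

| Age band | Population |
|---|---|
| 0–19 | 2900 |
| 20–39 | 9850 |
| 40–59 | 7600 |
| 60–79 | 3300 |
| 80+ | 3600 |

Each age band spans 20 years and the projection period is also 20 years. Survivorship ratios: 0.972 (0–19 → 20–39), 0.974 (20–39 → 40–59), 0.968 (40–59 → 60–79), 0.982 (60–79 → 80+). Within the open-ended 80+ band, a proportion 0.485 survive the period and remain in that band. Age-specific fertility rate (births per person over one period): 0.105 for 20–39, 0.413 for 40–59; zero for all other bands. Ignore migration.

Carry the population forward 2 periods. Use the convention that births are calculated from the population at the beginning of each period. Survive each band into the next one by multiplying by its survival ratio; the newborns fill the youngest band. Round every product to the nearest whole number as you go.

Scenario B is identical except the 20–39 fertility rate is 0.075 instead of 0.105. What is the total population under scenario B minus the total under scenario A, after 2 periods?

-372

After projecting period 1:
Births: 9850 × 0.105 = 1034 ; 7600 × 0.413 = 3139 — total 4173
20–39: 2900 × 0.972 = 2819
40–59: 9850 × 0.974 = 9594
60–79: 7600 × 0.968 = 7357
80+: 3300 × 0.982 + 3600 × 0.485 = 3241 + 1746 = 4987
End of period: [4173, 2819, 9594, 7357, 4987]
After projecting period 2:
Births: 2819 × 0.105 = 296 ; 9594 × 0.413 = 3962 — total 4258
20–39: 4173 × 0.972 = 4056
40–59: 2819 × 0.974 = 2746
60–79: 9594 × 0.968 = 9287
80+: 7357 × 0.982 + 4987 × 0.485 = 7225 + 2419 = 9644
End of period: [4258, 4056, 2746, 9287, 9644]
Scenario A total after 2 periods: 29991
Scenario B projection —
After projecting period 1:
Births: 9850 × 0.075 = 739 ; 7600 × 0.413 = 3139 — total 3878
20–39: 2900 × 0.972 = 2819
40–59: 9850 × 0.974 = 9594
60–79: 7600 × 0.968 = 7357
80+: 3300 × 0.982 + 3600 × 0.485 = 3241 + 1746 = 4987
End of period: [3878, 2819, 9594, 7357, 4987]
After projecting period 2:
Births: 2819 × 0.075 = 211 ; 9594 × 0.413 = 3962 — total 4173
20–39: 3878 × 0.972 = 3769
40–59: 2819 × 0.974 = 2746
60–79: 9594 × 0.968 = 9287
80+: 7357 × 0.982 + 4987 × 0.485 = 7225 + 2419 = 9644
End of period: [4173, 3769, 2746, 9287, 9644]
Scenario B total after 2 periods: 29619
Difference B − A = 29619 − 29991 = -372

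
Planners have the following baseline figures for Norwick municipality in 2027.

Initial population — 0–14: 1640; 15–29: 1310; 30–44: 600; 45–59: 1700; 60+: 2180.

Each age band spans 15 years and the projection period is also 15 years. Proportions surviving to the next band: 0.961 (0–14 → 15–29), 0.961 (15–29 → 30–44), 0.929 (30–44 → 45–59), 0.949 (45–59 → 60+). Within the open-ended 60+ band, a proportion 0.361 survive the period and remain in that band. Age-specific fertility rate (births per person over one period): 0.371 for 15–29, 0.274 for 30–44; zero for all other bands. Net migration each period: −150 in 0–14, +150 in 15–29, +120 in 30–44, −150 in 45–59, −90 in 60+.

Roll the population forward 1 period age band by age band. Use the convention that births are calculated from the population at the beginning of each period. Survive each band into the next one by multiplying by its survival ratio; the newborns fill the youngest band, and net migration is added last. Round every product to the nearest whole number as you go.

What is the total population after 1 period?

Period 1:
Births: 1310 * 0.371 = 486, 600 * 0.274 = 164 — total 650
15–29: 1640 * 0.961 = 1576
30–44: 1310 * 0.961 = 1259
45–59: 600 * 0.929 = 557
60+: 1700 * 0.949 + 2180 * 0.361 = 1613 + 787 = 2400
Net migration: 0–14 − 150 → 500; 15–29 + 150 → 1726; 30–44 + 120 → 1379; 45–59 − 150 → 407; 60+ − 90 → 2310
End of period: [500, 1726, 1379, 407, 2310]
Total after period 1: 500 + 1726 + 1379 + 407 + 2310 = 6322

6322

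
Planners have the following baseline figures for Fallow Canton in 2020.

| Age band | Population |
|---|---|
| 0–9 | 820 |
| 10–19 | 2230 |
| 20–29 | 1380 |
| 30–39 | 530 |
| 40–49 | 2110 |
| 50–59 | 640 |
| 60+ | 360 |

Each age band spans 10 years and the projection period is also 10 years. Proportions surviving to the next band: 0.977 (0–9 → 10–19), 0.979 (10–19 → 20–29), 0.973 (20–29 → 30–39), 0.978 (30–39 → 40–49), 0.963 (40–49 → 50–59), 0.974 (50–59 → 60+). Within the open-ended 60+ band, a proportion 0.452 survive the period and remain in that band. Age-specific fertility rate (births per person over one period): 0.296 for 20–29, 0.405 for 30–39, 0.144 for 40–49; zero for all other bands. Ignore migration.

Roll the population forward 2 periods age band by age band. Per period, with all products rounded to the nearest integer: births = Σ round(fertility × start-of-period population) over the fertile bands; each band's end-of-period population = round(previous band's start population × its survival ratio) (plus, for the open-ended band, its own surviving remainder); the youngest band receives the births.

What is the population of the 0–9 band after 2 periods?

[period 1]
Births: 1380 × 0.296 = 408  |  530 × 0.405 = 215  |  2110 × 0.144 = 304 ⇒ total 927
10–19: 820 × 0.977 = 801
20–29: 2230 × 0.979 = 2183
30–39: 1380 × 0.973 = 1343
40–49: 530 × 0.978 = 518
50–59: 2110 × 0.963 = 2032
60+: 640 × 0.974 + 360 × 0.452 = 623 + 163 = 786
→ [927, 801, 2183, 1343, 518, 2032, 786]
[period 2]
Births: 2183 × 0.296 = 646  |  1343 × 0.405 = 544  |  518 × 0.144 = 75 ⇒ total 1265
10–19: 927 × 0.977 = 906
20–29: 801 × 0.979 = 784
30–39: 2183 × 0.973 = 2124
40–49: 1343 × 0.978 = 1313
50–59: 518 × 0.963 = 499
60+: 2032 × 0.974 + 786 × 0.452 = 1979 + 355 = 2334
→ [1265, 906, 784, 2124, 1313, 499, 2334]

1265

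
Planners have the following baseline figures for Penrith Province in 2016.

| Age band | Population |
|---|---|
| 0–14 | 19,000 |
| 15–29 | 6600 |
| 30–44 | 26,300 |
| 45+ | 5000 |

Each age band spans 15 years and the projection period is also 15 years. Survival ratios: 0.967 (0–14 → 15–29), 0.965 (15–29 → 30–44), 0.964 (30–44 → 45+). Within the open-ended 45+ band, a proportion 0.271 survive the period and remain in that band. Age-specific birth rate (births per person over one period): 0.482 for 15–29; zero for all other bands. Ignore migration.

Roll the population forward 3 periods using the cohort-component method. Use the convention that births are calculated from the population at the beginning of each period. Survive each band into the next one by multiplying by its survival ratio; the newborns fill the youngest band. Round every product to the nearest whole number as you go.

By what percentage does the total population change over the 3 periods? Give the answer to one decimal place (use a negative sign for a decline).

[period 1]
Births: 6600 * 0.482 = 3181
15–29: 19000 * 0.967 = 18373
30–44: 6600 * 0.965 = 6369
45+: 26300 * 0.964 + 5000 * 0.271 = 25353 + 1355 = 26708
End of period: [3181, 18373, 6369, 26708]
[period 2]
Births: 18373 * 0.482 = 8856
15–29: 3181 * 0.967 = 3076
30–44: 18373 * 0.965 = 17730
45+: 6369 * 0.964 + 26708 * 0.271 = 6140 + 7238 = 13378
End of period: [8856, 3076, 17730, 13378]
[period 3]
Births: 3076 * 0.482 = 1483
15–29: 8856 * 0.967 = 8564
30–44: 3076 * 0.965 = 2968
45+: 17730 * 0.964 + 13378 * 0.271 = 17092 + 3625 = 20717
End of period: [1483, 8564, 2968, 20717]
Total: 56900 → 33732; change = -23168; percentage change = -40.7%

-40.7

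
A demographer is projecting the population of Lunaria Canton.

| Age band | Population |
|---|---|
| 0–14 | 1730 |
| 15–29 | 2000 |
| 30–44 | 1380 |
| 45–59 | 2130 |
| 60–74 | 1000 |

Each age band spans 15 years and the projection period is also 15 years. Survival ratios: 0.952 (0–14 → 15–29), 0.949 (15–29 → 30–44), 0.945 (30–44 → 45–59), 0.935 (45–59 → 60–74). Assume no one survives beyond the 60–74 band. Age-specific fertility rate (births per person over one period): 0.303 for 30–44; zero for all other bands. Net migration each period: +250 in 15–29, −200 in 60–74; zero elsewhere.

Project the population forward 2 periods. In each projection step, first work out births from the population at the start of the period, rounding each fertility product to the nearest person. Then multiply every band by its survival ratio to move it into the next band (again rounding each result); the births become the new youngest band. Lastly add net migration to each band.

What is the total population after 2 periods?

5836

Numbering the groups 1..5 from youngest to oldest:
— Period 1 —
Births: 1380 × 0.303 = 418
Group 2: 1730 × 0.952 = 1647
Group 3: 2000 × 0.949 = 1898
Group 4: 1380 × 0.945 = 1304
Group 5: 2130 × 0.935 = 1992
Net migration: Group 2 + 250 → 1897; Group 5 − 200 → 1792
Giving 418 / 1897 / 1898 / 1304 / 1792.
— Period 2 —
Births: 1898 × 0.303 = 575
Group 2: 418 × 0.952 = 398
Group 3: 1897 × 0.949 = 1800
Group 4: 1898 × 0.945 = 1794
Group 5: 1304 × 0.935 = 1219
Net migration: Group 2 + 250 → 648; Group 5 − 200 → 1019
Giving 575 / 648 / 1800 / 1794 / 1019.
Total after period 2: 575 + 648 + 1800 + 1794 + 1019 = 5836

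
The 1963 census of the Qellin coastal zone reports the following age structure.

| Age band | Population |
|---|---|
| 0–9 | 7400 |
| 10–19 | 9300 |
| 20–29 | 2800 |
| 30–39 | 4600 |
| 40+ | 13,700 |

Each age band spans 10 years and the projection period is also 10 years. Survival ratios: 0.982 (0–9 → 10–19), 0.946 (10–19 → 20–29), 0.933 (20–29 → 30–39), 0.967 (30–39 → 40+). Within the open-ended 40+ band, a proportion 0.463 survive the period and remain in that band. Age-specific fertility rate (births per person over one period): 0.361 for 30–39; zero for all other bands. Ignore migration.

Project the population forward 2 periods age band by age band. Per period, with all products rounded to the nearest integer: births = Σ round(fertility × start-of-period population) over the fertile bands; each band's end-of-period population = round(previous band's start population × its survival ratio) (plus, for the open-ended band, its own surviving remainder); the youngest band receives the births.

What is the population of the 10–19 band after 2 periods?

1631

Period 1:
Births: 4600 * 0.361 = 1661
10–19: 7400 * 0.982 = 7267
20–29: 9300 * 0.946 = 8798
30–39: 2800 * 0.933 = 2612
40+: 4600 * 0.967 + 13700 * 0.463 = 4448 + 6343 = 10791
End of period: [1661, 7267, 8798, 2612, 10791]
Period 2:
Births: 2612 * 0.361 = 943
10–19: 1661 * 0.982 = 1631
20–29: 7267 * 0.946 = 6875
30–39: 8798 * 0.933 = 8209
40+: 2612 * 0.967 + 10791 * 0.463 = 2526 + 4996 = 7522
End of period: [943, 1631, 6875, 8209, 7522]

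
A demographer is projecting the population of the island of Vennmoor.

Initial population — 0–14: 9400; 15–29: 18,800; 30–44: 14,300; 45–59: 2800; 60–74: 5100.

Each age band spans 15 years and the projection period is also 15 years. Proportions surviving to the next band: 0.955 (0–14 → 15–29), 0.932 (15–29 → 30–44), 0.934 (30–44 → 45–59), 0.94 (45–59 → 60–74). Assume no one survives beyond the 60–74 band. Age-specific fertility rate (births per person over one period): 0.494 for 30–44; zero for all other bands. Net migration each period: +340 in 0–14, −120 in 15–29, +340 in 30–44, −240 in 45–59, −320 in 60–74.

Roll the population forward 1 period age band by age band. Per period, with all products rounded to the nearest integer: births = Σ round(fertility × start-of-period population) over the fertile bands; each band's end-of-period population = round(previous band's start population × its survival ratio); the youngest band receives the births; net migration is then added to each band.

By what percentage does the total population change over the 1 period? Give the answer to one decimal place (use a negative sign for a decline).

-1.7

Let band 1 be 0–14 through band 5 = 60–74.
After projecting period 1:
Births: 14300 × 0.494 = 7064
Band 2: 9400 × 0.955 = 8977
Band 3: 18800 × 0.932 = 17522
Band 4: 14300 × 0.934 = 13356
Band 5: 2800 × 0.94 = 2632
Net migration: Band 1 + 340 → 7404; Band 2 − 120 → 8857; Band 3 + 340 → 17862; Band 4 − 240 → 13116; Band 5 − 320 → 2312
Giving 7404 / 8857 / 17862 / 13116 / 2312.
Total: 50400 → 49551; change = -849; percentage change = -1.7%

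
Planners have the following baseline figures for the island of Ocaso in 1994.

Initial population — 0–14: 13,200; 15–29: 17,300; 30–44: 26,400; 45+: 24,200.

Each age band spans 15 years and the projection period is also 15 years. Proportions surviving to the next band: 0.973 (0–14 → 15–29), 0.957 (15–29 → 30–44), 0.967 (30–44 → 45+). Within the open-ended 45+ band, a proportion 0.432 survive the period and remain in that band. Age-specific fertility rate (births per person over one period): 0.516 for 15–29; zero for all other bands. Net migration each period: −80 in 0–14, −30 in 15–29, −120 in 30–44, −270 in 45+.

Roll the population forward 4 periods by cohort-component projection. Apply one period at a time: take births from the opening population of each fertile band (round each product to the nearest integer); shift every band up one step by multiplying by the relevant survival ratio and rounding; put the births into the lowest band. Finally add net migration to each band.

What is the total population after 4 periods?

(Bands numbered youngest = 1 to oldest = 4.)
After projecting period 1:
Births: 17300 × 0.516 = 8927
Band 2: 13200 × 0.973 = 12844
Band 3: 17300 × 0.957 = 16556
Band 4: 26400 × 0.967 + 24200 × 0.432 = 25529 + 10454 = 35983
Net migration: Band 1 − 80 → 8847; Band 2 − 30 → 12814; Band 3 − 120 → 16436; Band 4 − 270 → 35713
Population now: 0–14=8847, 15–29=12814, 30–44=16436, 45+=35713
After projecting period 2:
Births: 12814 × 0.516 = 6612
Band 2: 8847 × 0.973 = 8608
Band 3: 12814 × 0.957 = 12263
Band 4: 16436 × 0.967 + 35713 × 0.432 = 15894 + 15428 = 31322
Net migration: Band 1 − 80 → 6532; Band 2 − 30 → 8578; Band 3 − 120 → 12143; Band 4 − 270 → 31052
Population now: 0–14=6532, 15–29=8578, 30–44=12143, 45+=31052
After projecting period 3:
Births: 8578 × 0.516 = 4426
Band 2: 6532 × 0.973 = 6356
Band 3: 8578 × 0.957 = 8209
Band 4: 12143 × 0.967 + 31052 × 0.432 = 11742 + 13414 = 25156
Net migration: Band 1 − 80 → 4346; Band 2 − 30 → 6326; Band 3 − 120 → 8089; Band 4 − 270 → 24886
Population now: 0–14=4346, 15–29=6326, 30–44=8089, 45+=24886
After projecting period 4:
Births: 6326 × 0.516 = 3264
Band 2: 4346 × 0.973 = 4229
Band 3: 6326 × 0.957 = 6054
Band 4: 8089 × 0.967 + 24886 × 0.432 = 7822 + 10751 = 18573
Net migration: Band 1 − 80 → 3184; Band 2 − 30 → 4199; Band 3 − 120 → 5934; Band 4 − 270 → 18303
Population now: 0–14=3184, 15–29=4199, 30–44=5934, 45+=18303
Total after period 4: 3184 + 4199 + 5934 + 18303 = 31620

31620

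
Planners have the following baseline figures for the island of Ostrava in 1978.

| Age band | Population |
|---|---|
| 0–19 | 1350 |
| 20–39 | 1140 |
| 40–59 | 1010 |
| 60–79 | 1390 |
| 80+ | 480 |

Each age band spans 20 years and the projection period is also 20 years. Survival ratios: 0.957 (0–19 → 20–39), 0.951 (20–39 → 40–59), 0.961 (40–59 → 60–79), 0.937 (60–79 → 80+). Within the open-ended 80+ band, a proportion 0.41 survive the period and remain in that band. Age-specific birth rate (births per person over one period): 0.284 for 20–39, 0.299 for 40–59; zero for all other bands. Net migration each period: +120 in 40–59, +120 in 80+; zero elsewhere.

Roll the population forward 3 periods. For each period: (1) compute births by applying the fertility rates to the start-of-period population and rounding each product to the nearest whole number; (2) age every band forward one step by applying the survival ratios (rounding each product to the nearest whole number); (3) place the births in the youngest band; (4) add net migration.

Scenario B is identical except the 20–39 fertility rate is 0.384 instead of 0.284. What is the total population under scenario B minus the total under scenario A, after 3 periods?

Call the bands 1 to 5, youngest first.
After projecting period 1:
Births: 1140 × 0.284 = 324 ; 1010 × 0.299 = 302 ⇒ total 626
Band 2: 1350 × 0.957 = 1292
Band 3: 1140 × 0.951 = 1084
Band 4: 1010 × 0.961 = 971
Band 5: 1390 × 0.937 + 480 × 0.41 = 1302 + 197 = 1499
Net migration: Band 3 + 120 → 1204; Band 5 + 120 → 1619
→ [626, 1292, 1204, 971, 1619]
After projecting period 2:
Births: 1292 × 0.284 = 367 ; 1204 × 0.299 = 360 ⇒ total 727
Band 2: 626 × 0.957 = 599
Band 3: 1292 × 0.951 = 1229
Band 4: 1204 × 0.961 = 1157
Band 5: 971 × 0.937 + 1619 × 0.41 = 910 + 664 = 1574
Net migration: Band 3 + 120 → 1349; Band 5 + 120 → 1694
→ [727, 599, 1349, 1157, 1694]
After projecting period 3:
Births: 599 × 0.284 = 170 ; 1349 × 0.299 = 403 ⇒ total 573
Band 2: 727 × 0.957 = 696
Band 3: 599 × 0.951 = 570
Band 4: 1349 × 0.961 = 1296
Band 5: 1157 × 0.937 + 1694 × 0.41 = 1084 + 695 = 1779
Net migration: Band 3 + 120 → 690; Band 5 + 120 → 1899
→ [573, 696, 690, 1296, 1899]
Scenario A total after 3 periods: 5154
Scenario B projection —
After projecting period 1:
Births: 1140 × 0.384 = 438 ; 1010 × 0.299 = 302 ⇒ total 740
Band 2: 1350 × 0.957 = 1292
Band 3: 1140 × 0.951 = 1084
Band 4: 1010 × 0.961 = 971
Band 5: 1390 × 0.937 + 480 × 0.41 = 1302 + 197 = 1499
Net migration: Band 3 + 120 → 1204; Band 5 + 120 → 1619
→ [740, 1292, 1204, 971, 1619]
After projecting period 2:
Births: 1292 × 0.384 = 496 ; 1204 × 0.299 = 360 ⇒ total 856
Band 2: 740 × 0.957 = 708
Band 3: 1292 × 0.951 = 1229
Band 4: 1204 × 0.961 = 1157
Band 5: 971 × 0.937 + 1619 × 0.41 = 910 + 664 = 1574
Net migration: Band 3 + 120 → 1349; Band 5 + 120 → 1694
→ [856, 708, 1349, 1157, 1694]
After projecting period 3:
Births: 708 × 0.384 = 272 ; 1349 × 0.299 = 403 ⇒ total 675
Band 2: 856 × 0.957 = 819
Band 3: 708 × 0.951 = 673
Band 4: 1349 × 0.961 = 1296
Band 5: 1157 × 0.937 + 1694 × 0.41 = 1084 + 695 = 1779
Net migration: Band 3 + 120 → 793; Band 5 + 120 → 1899
→ [675, 819, 793, 1296, 1899]
Scenario B total after 3 periods: 5482
Difference B − A = 5482 − 5154 = 328

328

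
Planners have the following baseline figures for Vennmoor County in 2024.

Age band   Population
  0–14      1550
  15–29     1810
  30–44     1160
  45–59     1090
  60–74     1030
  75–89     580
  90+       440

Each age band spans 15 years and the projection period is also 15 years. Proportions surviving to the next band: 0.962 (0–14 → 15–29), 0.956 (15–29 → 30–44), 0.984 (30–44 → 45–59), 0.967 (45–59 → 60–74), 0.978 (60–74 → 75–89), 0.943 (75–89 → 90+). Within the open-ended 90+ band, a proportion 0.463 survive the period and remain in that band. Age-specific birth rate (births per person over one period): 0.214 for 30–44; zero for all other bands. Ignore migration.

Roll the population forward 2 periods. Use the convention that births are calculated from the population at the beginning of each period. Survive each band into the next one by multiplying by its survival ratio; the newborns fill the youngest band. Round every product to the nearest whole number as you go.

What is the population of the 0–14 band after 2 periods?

Period 1.
Births: 1160 × 0.214 = 248
15–29: 1550 × 0.962 = 1491
30–44: 1810 × 0.956 = 1730
45–59: 1160 × 0.984 = 1141
60–74: 1090 × 0.967 = 1054
75–89: 1030 × 0.978 = 1007
90+: 580 × 0.943 + 440 × 0.463 = 547 + 204 = 751
Population now: 0–14=248, 15–29=1491, 30–44=1730, 45–59=1141, 60–74=1054, 75–89=1007, 90+=751
Period 2.
Births: 1730 × 0.214 = 370
15–29: 248 × 0.962 = 239
30–44: 1491 × 0.956 = 1425
45–59: 1730 × 0.984 = 1702
60–74: 1141 × 0.967 = 1103
75–89: 1054 × 0.978 = 1031
90+: 1007 × 0.943 + 751 × 0.463 = 950 + 348 = 1298
Population now: 0–14=370, 15–29=239, 30–44=1425, 45–59=1702, 60–74=1103, 75–89=1031, 90+=1298

370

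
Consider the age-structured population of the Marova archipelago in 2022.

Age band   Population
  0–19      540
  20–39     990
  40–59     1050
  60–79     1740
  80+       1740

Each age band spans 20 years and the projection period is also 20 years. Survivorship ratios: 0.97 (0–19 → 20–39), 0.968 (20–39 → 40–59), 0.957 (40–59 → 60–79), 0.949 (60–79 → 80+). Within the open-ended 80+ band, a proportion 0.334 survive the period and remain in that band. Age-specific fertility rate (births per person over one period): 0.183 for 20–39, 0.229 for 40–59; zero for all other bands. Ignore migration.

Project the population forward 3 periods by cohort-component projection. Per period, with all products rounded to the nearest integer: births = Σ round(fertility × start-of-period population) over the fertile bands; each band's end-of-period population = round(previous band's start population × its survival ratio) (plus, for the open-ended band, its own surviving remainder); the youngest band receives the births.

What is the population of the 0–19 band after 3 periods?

191

After projecting period 1:
Births: 990 × 0.183 = 181  |  1050 × 0.229 = 240 — total 421
20–39: 540 × 0.97 = 524
40–59: 990 × 0.968 = 958
60–79: 1050 × 0.957 = 1005
80+: 1740 × 0.949 + 1740 × 0.334 = 1651 + 581 = 2232
Population now: 0–19=421, 20–39=524, 40–59=958, 60–79=1005, 80+=2232
After projecting period 2:
Births: 524 × 0.183 = 96  |  958 × 0.229 = 219 — total 315
20–39: 421 × 0.97 = 408
40–59: 524 × 0.968 = 507
60–79: 958 × 0.957 = 917
80+: 1005 × 0.949 + 2232 × 0.334 = 954 + 745 = 1699
Population now: 0–19=315, 20–39=408, 40–59=507, 60–79=917, 80+=1699
After projecting period 3:
Births: 408 × 0.183 = 75  |  507 × 0.229 = 116 — total 191
20–39: 315 × 0.97 = 306
40–59: 408 × 0.968 = 395
60–79: 507 × 0.957 = 485
80+: 917 × 0.949 + 1699 × 0.334 = 870 + 567 = 1437
Population now: 0–19=191, 20–39=306, 40–59=395, 60–79=485, 80+=1437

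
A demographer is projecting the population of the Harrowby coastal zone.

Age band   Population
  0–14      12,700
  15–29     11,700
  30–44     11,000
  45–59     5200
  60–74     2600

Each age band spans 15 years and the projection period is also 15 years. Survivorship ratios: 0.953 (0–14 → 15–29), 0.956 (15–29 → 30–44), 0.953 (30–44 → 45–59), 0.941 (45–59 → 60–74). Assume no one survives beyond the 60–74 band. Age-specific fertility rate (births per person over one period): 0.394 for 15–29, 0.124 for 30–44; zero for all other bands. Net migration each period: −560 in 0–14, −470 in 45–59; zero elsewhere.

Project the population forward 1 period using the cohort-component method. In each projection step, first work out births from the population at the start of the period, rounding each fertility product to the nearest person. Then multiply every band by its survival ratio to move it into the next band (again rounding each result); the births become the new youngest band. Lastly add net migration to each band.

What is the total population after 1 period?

43608

Numbering the bands 1..5 from youngest to oldest:
Period 1:
Births: 11700 × 0.394 = 4610  |  11000 × 0.124 = 1364 ⇒ total 5974
Band 2: 12700 × 0.953 = 12103
Band 3: 11700 × 0.956 = 11185
Band 4: 11000 × 0.953 = 10483
Band 5: 5200 × 0.941 = 4893
Net migration: Band 1 − 560 → 5414; Band 4 − 470 → 10013
Population now: 0–14=5414, 15–29=12103, 30–44=11185, 45–59=10013, 60–74=4893
Total after period 1: 5414 + 12103 + 11185 + 10013 + 4893 = 43608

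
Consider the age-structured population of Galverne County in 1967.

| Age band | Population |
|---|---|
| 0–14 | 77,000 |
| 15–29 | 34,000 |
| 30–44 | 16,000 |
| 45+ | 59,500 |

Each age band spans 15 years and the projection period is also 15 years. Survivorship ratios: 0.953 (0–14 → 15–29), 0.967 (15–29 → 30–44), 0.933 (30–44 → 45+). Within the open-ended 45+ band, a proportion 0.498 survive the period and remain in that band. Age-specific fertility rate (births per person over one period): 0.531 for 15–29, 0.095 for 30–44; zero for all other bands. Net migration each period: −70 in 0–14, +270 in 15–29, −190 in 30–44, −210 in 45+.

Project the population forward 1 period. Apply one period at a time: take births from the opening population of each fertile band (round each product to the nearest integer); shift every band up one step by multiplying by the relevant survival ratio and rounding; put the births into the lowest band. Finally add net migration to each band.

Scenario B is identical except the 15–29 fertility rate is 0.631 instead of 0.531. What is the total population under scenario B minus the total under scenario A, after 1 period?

3400

Period 1.
Births: 34000 × 0.531 = 18054 ; 16000 × 0.095 = 1520 — total 19574
15–29: 77000 × 0.953 = 73381
30–44: 34000 × 0.967 = 32878
45+: 16000 × 0.933 + 59500 × 0.498 = 14928 + 29631 = 44559
Net migration: 0–14 − 70 → 19504; 15–29 + 270 → 73651; 30–44 − 190 → 32688; 45+ − 210 → 44349
End of period: [19504, 73651, 32688, 44349]
Scenario A total after 1 period: 170192
Scenario B projection —
Period 1.
Births: 34000 × 0.631 = 21454 ; 16000 × 0.095 = 1520 — total 22974
15–29: 77000 × 0.953 = 73381
30–44: 34000 × 0.967 = 32878
45+: 16000 × 0.933 + 59500 × 0.498 = 14928 + 29631 = 44559
Net migration: 0–14 − 70 → 22904; 15–29 + 270 → 73651; 30–44 − 190 → 32688; 45+ − 210 → 44349
End of period: [22904, 73651, 32688, 44349]
Scenario B total after 1 period: 173592
Difference B − A = 173592 − 170192 = 3400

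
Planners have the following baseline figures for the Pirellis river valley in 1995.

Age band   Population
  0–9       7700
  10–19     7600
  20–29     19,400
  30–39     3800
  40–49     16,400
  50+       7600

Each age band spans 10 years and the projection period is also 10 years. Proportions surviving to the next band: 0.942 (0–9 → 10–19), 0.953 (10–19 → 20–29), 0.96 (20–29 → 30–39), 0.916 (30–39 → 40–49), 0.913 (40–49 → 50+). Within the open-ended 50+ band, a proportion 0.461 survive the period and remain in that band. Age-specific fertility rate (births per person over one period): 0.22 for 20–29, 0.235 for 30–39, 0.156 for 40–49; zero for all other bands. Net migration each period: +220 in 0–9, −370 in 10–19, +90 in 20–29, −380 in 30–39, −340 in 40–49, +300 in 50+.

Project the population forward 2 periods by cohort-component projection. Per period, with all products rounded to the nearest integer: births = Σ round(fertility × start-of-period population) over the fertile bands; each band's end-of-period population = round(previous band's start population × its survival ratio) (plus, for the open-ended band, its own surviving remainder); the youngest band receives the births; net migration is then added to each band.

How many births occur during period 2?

Let band 1 be 0–9 through band 6 = 50+.
— Period 1 —
Births: 19400 × 0.22 = 4268 ; 3800 × 0.235 = 893 ; 16400 × 0.156 = 2558 → 7719
Band 2: 7700 × 0.942 = 7253
Band 3: 7600 × 0.953 = 7243
Band 4: 19400 × 0.96 = 18624
Band 5: 3800 × 0.916 = 3481
Band 6: 16400 × 0.913 + 7600 × 0.461 = 14973 + 3504 = 18477
Net migration: Band 1 + 220 → 7939; Band 2 − 370 → 6883; Band 3 + 90 → 7333; Band 4 − 380 → 18244; Band 5 − 340 → 3141; Band 6 + 300 → 18777
→ [7939, 6883, 7333, 18244, 3141, 18777]
— Period 2 —
Births: 7333 × 0.22 = 1613 ; 18244 × 0.235 = 4287 ; 3141 × 0.156 = 490 → 6390
Band 2: 7939 × 0.942 = 7479
Band 3: 6883 × 0.953 = 6559
Band 4: 7333 × 0.96 = 7040
Band 5: 18244 × 0.916 = 16712
Band 6: 3141 × 0.913 + 18777 × 0.461 = 2868 + 8656 = 11524
Net migration: Band 1 + 220 → 6610; Band 2 − 370 → 7109; Band 3 + 90 → 6649; Band 4 − 380 → 6660; Band 5 − 340 → 16372; Band 6 + 300 → 11824
→ [6610, 7109, 6649, 6660, 16372, 11824]

6390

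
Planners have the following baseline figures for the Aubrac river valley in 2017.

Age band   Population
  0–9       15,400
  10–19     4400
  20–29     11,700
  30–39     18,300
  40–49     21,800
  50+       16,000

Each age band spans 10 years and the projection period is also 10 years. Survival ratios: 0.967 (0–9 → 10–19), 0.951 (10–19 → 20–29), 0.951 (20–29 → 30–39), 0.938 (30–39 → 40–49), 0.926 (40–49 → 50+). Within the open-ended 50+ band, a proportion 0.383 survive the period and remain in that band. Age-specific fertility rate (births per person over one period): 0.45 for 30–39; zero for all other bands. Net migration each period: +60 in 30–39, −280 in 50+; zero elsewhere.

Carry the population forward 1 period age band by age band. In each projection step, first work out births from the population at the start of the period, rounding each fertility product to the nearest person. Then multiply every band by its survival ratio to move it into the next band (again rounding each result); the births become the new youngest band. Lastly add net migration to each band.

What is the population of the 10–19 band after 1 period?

14892

Numbering the bands 1..6 from youngest to oldest:
After projecting period 1:
Births: 18300 × 0.45 = 8235
Band 2: 15400 × 0.967 = 14892
Band 3: 4400 × 0.951 = 4184
Band 4: 11700 × 0.951 = 11127
Band 5: 18300 × 0.938 = 17165
Band 6: 21800 × 0.926 + 16000 × 0.383 = 20187 + 6128 = 26315
Net migration: Band 4 + 60 → 11187; Band 6 − 280 → 26035
End of period: [8235, 14892, 4184, 11187, 17165, 26035]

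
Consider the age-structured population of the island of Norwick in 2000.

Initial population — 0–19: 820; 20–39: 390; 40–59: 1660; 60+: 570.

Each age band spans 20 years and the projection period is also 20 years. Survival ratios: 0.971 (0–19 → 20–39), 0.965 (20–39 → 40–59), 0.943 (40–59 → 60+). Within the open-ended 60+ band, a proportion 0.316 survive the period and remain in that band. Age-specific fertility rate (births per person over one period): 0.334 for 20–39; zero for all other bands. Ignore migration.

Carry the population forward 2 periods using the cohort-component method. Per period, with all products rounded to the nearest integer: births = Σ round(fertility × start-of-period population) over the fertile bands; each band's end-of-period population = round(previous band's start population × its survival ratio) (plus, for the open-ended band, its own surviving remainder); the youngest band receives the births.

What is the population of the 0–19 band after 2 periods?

266

After projecting period 1:
Births: 390 × 0.334 = 130
20–39: 820 × 0.971 = 796
40–59: 390 × 0.965 = 376
60+: 1660 × 0.943 + 570 × 0.316 = 1565 + 180 = 1745
End of period: [130, 796, 376, 1745]
After projecting period 2:
Births: 796 × 0.334 = 266
20–39: 130 × 0.971 = 126
40–59: 796 × 0.965 = 768
60+: 376 × 0.943 + 1745 × 0.316 = 355 + 551 = 906
End of period: [266, 126, 768, 906]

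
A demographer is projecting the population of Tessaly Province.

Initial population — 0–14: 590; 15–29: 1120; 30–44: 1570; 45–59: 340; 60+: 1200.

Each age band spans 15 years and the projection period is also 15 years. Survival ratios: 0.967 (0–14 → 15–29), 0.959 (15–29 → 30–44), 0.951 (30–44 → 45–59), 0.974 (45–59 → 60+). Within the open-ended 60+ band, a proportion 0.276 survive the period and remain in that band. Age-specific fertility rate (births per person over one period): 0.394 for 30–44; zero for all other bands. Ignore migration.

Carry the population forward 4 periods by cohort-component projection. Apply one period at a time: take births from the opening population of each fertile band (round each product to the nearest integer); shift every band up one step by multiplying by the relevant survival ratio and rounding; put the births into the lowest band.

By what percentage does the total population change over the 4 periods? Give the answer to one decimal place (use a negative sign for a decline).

-52.7

Period 1.
Births: 1570 × 0.394 = 619
15–29: 590 × 0.967 = 571
30–44: 1120 × 0.959 = 1074
45–59: 1570 × 0.951 = 1493
60+: 340 × 0.974 + 1200 × 0.276 = 331 + 331 = 662
Giving 619 / 571 / 1074 / 1493 / 662.
Period 2.
Births: 1074 × 0.394 = 423
15–29: 619 × 0.967 = 599
30–44: 571 × 0.959 = 548
45–59: 1074 × 0.951 = 1021
60+: 1493 × 0.974 + 662 × 0.276 = 1454 + 183 = 1637
Giving 423 / 599 / 548 / 1021 / 1637.
Period 3.
Births: 548 × 0.394 = 216
15–29: 423 × 0.967 = 409
30–44: 599 × 0.959 = 574
45–59: 548 × 0.951 = 521
60+: 1021 × 0.974 + 1637 × 0.276 = 994 + 452 = 1446
Giving 216 / 409 / 574 / 521 / 1446.
Period 4.
Births: 574 × 0.394 = 226
15–29: 216 × 0.967 = 209
30–44: 409 × 0.959 = 392
45–59: 574 × 0.951 = 546
60+: 521 × 0.974 + 1446 × 0.276 = 507 + 399 = 906
Giving 226 / 209 / 392 / 546 / 906.
Total: 4820 → 2279; change = -2541; percentage change = -52.7%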